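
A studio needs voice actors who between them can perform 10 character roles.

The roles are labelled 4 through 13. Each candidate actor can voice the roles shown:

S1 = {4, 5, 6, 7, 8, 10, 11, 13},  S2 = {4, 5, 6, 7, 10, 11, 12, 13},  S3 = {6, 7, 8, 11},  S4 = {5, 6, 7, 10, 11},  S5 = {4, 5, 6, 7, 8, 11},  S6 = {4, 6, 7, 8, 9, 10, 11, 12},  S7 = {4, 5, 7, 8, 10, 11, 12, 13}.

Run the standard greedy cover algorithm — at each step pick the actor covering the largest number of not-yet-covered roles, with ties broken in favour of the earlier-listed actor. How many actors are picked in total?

Greedy: pick S1 (covers 8 new) → pick S6 (covers 2 new). Total picks: 2.

2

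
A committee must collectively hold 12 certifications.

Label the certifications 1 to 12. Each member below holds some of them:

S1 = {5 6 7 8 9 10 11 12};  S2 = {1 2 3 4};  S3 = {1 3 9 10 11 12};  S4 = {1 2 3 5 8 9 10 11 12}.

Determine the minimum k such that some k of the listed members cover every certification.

2

S1 and S2 together: S1 ∪ S2 = {1, 2, 3, 4, 5, 6, 7, 8, 9, 10, 11, 12} — every certification is covered.
No single member has all 12 certifications (the largest, S4, has 9), so 2 is optimal.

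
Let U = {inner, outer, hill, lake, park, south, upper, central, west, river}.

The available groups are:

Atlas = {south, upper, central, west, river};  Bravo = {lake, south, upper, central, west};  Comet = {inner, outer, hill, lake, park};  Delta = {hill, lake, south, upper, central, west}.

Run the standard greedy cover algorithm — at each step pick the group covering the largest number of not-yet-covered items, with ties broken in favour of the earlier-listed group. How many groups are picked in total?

3

Greedy: pick Delta (covers 6 new) → pick Comet (covers 3 new) → pick Atlas (covers 1 new). Total picks: 3.
(The true minimum cover uses only 2 groups, so greedy is not optimal here.)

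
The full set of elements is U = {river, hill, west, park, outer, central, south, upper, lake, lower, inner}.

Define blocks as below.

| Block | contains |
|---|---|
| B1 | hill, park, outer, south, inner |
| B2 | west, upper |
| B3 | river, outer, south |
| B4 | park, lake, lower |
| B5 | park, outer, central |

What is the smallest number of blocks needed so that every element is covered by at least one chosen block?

B1, B2, B3, B4, and B5 cover everything between them: the union {river, hill, west, park, outer, central, south, upper, lake, lower, inner} is all of U.
No 4 of the 5 blocks cover everything (all 5 combinations miss at least one element), so 5 is optimal.

5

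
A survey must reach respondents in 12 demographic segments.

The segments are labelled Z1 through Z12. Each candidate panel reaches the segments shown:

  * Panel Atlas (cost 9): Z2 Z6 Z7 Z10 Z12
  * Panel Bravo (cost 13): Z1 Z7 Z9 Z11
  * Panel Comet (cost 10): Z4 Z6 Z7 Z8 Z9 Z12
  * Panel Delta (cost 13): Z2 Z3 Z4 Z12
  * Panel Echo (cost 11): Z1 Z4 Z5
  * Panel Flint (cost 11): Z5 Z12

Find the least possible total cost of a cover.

Atlas, Bravo, Comet, Delta, Flint together cover every segment (Atlas ∪ Bravo ∪ Comet ∪ Delta ∪ Flint = {Z1, Z2, Z3, Z4, Z5, Z6, Z7, Z8, Z9, Z10, Z11, Z12}); total cost 9 + 13 + 10 + 13 + 11 = 56.
No covering selection has total cost below 56.

56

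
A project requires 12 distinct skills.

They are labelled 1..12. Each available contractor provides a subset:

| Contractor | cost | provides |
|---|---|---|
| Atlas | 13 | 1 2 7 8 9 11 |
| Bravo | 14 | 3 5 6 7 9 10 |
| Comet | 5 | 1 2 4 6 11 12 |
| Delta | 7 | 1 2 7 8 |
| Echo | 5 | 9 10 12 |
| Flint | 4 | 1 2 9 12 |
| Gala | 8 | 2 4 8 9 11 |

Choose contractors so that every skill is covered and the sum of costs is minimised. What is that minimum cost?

Bravo, Flint, Gala together cover every skill (Bravo ∪ Flint ∪ Gala = {1, 2, 3, 4, 5, 6, 7, 8, 9, 10, 11, 12}); total cost 14 + 4 + 8 = 26.
The greedy pick Comet, Echo, Delta, Bravo costs 31; no covering selection beats 26.

26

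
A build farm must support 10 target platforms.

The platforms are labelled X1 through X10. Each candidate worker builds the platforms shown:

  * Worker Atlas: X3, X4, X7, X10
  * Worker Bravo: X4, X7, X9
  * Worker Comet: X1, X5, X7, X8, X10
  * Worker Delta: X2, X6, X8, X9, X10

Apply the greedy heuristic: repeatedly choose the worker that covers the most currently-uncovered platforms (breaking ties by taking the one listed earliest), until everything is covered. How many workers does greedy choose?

3

Greedy: pick Comet (covers 5 new) → pick Delta (covers 3 new) → pick Atlas (covers 2 new). Total picks: 3.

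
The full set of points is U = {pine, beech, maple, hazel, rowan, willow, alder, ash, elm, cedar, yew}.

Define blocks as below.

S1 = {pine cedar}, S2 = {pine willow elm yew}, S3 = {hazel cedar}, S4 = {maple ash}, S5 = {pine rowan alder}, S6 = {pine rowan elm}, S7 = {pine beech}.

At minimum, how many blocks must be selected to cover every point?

5

Take {S2, S3, S4, S5, S7}. Their union is {pine, beech, maple, hazel, rowan, willow, alder, ash, elm, cedar, yew}, which is all 11 points.
Only S2 contains willow, so S2 is forced; the remaining 7 points need at least 4 more blocks (each remaining block adds at most 2) — so at least 5 blocks are needed, and 5 is optimal.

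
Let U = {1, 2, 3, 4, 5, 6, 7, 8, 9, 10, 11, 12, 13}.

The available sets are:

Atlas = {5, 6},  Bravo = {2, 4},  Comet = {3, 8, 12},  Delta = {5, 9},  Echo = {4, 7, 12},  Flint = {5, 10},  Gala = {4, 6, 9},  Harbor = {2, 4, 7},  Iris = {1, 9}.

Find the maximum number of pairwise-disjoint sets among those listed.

4

Bravo, Comet, Flint, Iris are pairwise disjoint (Bravo={2,4}; Comet={3,8,12}; Flint={5,10}; Iris={1,9}).
Every remaining set overlaps one of these, and no 5 of the listed sets are pairwise disjoint, so 4 is the maximum.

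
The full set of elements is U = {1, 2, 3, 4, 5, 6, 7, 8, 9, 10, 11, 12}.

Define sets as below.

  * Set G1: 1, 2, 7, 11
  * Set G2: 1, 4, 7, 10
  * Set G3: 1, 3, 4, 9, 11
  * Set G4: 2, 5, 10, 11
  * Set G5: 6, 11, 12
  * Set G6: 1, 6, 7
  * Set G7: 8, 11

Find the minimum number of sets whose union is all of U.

5

G2, G3, G4, G5, and G7 cover everything between them: the union {1, 2, 3, 4, 5, 6, 7, 8, 9, 10, 11, 12} is all of U.
No 4 of the 7 sets cover everything (all 35 combinations miss at least one element), so 5 is optimal.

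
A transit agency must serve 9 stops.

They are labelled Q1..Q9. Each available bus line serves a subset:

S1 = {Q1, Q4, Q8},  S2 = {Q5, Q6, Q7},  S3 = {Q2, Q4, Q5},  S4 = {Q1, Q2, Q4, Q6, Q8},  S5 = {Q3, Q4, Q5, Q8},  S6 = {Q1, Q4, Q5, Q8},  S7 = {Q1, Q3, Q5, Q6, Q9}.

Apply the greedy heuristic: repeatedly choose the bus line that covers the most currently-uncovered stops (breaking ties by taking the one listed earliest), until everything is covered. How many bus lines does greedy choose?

Greedy: pick S4 (covers 5 new) → pick S7 (covers 3 new) → pick S2 (covers 1 new). Total picks: 3.

3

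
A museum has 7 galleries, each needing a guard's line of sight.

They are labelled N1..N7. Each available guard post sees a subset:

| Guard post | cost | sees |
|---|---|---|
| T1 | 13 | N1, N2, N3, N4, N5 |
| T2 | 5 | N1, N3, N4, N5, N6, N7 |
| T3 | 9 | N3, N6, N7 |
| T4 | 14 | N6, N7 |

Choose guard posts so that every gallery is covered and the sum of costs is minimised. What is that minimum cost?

T1, T2 together cover every gallery (T1 ∪ T2 = {N1, N2, N3, N4, N5, N6, N7}); total cost 13 + 5 = 18.
No covering selection has total cost below 18.

18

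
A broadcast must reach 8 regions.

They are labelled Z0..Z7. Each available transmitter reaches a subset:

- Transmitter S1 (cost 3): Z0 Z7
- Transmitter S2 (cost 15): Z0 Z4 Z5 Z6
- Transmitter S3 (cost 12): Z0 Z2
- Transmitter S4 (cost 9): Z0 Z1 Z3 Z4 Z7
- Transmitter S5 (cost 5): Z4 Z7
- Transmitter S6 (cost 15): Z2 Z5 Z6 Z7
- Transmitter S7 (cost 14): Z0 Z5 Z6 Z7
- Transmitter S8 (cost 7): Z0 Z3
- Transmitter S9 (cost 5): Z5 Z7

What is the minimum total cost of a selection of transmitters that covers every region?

24

S4, S6 together cover every region (S4 ∪ S6 = {Z0, Z1, Z2, Z3, Z4, Z5, Z6, Z7}); total cost 9 + 15 = 24.
The greedy pick S1, S4, S6 costs 27; no covering selection beats 24.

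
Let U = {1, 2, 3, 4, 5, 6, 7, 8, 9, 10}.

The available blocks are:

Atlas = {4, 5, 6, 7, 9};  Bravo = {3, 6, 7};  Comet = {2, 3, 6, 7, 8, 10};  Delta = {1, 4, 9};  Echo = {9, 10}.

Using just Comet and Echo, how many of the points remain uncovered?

Union of Comet, Echo = {2, 3, 6, 7, 8, 9, 10}.
Not covered: 1, 4, 5 — 3 points.

3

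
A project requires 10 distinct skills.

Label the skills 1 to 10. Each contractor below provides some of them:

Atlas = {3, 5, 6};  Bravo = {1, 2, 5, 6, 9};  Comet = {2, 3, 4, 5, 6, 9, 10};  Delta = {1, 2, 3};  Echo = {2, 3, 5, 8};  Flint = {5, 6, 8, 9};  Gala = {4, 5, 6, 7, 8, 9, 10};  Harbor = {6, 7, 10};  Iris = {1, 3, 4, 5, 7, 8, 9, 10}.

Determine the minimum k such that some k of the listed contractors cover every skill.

Bravo and Iris together: Bravo ∪ Iris = {1, 2, 3, 4, 5, 6, 7, 8, 9, 10} — every skill is covered.
No single contractor has all 10 skills (the largest, Iris, has 8), so 2 is optimal.

2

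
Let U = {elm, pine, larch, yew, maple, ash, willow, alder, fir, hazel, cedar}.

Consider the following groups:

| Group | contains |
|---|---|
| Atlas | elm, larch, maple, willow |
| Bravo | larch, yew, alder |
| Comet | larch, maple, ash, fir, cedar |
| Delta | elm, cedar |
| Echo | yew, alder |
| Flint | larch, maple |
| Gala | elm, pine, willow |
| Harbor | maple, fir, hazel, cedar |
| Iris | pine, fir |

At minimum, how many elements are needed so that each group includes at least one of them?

The 4 elements {elm, larch, alder, fir} hit every group.
The groups Delta, Echo, Flint, Iris are pairwise disjoint, so any hitting set needs a separate element for each — at least 4. Hence 4 is optimal.

4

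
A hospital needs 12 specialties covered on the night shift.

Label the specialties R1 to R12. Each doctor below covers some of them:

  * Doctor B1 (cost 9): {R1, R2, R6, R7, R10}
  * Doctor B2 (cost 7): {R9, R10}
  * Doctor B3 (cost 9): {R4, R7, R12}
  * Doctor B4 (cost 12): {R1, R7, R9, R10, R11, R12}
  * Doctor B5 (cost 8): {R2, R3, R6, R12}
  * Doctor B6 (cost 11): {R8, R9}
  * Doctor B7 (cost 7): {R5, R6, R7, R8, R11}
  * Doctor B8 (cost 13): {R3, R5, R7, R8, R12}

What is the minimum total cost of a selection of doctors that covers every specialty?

36

B3, B4, B5, B7 together cover every specialty (B3 ∪ B4 ∪ B5 ∪ B7 = {R1, R2, R3, R4, R5, R6, R7, R8, R9, R10, R11, R12}); total cost 9 + 12 + 8 + 7 = 36.
The greedy pick B7, B5, B2, B1, B3 costs 40; no covering selection beats 36.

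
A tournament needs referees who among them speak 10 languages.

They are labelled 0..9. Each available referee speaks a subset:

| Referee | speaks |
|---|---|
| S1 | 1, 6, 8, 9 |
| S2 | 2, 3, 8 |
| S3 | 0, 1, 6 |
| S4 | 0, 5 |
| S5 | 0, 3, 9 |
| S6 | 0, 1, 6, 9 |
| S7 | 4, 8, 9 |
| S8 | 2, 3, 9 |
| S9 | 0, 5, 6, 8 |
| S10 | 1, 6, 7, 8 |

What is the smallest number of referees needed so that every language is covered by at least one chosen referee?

4

S7 and S8 and S9 and S10 together: S7 ∪ S8 ∪ S9 ∪ S10 = {0, 1, 2, 3, 4, 5, 6, 7, 8, 9} — every language is covered.
Only S7 contains 4, so S7 is forced; the remaining 7 languages need at least 3 more referees (each remaining referee adds at most 3) — so at least 4 referees are needed, and 4 is optimal.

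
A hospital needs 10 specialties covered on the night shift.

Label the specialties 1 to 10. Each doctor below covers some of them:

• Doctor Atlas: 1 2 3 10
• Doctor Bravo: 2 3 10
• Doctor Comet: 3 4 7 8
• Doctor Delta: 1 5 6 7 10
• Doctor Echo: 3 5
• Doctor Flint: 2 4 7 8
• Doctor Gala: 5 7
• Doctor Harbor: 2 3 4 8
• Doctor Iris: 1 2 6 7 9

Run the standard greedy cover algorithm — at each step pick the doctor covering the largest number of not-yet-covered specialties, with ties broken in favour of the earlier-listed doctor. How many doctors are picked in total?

Greedy: pick Delta (covers 5 new) → pick Harbor (covers 4 new) → pick Iris (covers 1 new). Total picks: 3.

3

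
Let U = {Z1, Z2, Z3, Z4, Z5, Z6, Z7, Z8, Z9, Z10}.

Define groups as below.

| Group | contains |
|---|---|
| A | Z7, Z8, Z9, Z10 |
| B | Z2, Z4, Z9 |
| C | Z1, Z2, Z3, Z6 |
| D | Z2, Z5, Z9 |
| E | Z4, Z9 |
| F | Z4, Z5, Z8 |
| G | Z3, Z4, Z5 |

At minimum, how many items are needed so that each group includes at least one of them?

H = {Z3, Z8, Z9} meets every group (each contains at least one member of H), and |H| = 3.
No choice of 2 items meets every group, so 3 is the minimum.

3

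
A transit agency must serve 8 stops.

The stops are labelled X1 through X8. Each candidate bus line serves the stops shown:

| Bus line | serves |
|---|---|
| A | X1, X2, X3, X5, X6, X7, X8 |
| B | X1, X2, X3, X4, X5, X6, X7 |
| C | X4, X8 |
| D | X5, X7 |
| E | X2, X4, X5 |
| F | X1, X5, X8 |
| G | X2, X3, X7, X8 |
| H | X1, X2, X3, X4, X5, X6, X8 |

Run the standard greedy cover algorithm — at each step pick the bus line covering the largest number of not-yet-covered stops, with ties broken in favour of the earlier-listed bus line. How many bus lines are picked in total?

Greedy: pick A (covers 7 new) → pick B (covers 1 new). Total picks: 2.

2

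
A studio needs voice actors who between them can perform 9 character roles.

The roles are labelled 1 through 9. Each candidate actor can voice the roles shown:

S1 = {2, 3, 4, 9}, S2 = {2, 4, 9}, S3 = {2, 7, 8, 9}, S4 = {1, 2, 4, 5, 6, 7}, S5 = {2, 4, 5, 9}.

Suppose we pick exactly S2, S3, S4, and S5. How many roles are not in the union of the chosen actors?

1

Union of S2, S3, S4, S5 = {1, 2, 4, 5, 6, 7, 8, 9}.
Not covered: 3 — 1 role.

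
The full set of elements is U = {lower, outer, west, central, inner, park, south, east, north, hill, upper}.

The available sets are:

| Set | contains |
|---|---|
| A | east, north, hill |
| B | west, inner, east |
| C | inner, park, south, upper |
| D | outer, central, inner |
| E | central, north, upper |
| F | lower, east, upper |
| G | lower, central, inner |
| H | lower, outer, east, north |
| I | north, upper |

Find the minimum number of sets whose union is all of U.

Take {A, B, C, D, G}. Their union is {lower, outer, west, central, inner, park, south, east, north, hill, upper}, which is all 11 elements.
No 4 of the 9 sets cover everything (all 126 combinations miss at least one element), so 5 is optimal.

5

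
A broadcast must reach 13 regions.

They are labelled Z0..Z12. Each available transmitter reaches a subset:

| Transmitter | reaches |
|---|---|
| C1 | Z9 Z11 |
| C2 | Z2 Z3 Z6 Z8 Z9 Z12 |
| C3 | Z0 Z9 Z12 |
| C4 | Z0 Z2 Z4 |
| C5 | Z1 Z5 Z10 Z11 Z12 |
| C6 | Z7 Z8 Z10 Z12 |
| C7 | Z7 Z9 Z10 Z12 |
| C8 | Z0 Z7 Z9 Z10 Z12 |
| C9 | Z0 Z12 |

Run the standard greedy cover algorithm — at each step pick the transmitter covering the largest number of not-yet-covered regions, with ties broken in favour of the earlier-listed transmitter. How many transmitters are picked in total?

Greedy: pick C2 (covers 6 new) → pick C5 (covers 4 new) → pick C4 (covers 2 new) → pick C6 (covers 1 new). Total picks: 4.

4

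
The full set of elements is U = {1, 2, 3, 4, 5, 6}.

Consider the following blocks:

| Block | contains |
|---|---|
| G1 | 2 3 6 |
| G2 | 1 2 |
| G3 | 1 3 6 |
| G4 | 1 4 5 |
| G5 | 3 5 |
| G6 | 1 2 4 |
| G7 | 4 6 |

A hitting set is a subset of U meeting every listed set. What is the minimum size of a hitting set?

The 3 elements {1, 3, 6} hit every block.
The blocks G2, G5, G7 are pairwise disjoint, so any hitting set needs a separate element for each — at least 3. Hence 3 is optimal.

3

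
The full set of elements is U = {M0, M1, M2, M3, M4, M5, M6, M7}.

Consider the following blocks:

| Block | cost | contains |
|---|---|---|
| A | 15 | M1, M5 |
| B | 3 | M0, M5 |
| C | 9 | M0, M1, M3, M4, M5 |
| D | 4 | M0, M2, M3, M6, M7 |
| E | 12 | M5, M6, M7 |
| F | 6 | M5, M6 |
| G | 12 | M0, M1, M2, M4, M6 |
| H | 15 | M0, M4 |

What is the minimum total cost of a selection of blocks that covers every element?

C, D together cover every element (C ∪ D = {M0, M1, M2, M3, M4, M5, M6, M7}); total cost 9 + 4 = 13.
The greedy pick D, B, C costs 16; no covering selection beats 13.

13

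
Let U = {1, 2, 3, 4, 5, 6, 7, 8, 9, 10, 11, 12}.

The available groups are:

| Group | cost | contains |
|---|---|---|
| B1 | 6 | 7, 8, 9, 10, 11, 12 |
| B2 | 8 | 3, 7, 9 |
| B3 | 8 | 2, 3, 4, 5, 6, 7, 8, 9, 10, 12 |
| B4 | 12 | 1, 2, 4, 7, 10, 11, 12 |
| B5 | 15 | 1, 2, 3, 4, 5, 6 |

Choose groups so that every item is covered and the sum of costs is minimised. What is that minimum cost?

20

B3, B4 together cover every item (B3 ∪ B4 = {1, 2, 3, 4, 5, 6, 7, 8, 9, 10, 11, 12}); total cost 8 + 12 = 20.
The greedy pick B3, B1, B4 costs 26; no covering selection beats 20.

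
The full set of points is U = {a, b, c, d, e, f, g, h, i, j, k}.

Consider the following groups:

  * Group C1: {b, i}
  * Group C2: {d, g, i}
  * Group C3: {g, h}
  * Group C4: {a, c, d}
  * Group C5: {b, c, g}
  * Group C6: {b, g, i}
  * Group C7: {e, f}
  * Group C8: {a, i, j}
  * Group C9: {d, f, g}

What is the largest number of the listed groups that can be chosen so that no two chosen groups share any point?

4

C1, C3, C4, C7 are pairwise disjoint (C1={b,i}; C3={g,h}; C4={a,c,d}; C7={e,f}).
Every remaining group overlaps one of these, and no 5 of the listed groups are pairwise disjoint, so 4 is the maximum.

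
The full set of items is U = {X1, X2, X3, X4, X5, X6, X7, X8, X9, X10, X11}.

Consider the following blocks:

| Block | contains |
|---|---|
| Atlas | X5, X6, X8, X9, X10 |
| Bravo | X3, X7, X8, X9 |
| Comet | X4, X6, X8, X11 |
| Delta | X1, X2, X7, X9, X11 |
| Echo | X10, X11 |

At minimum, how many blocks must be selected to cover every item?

4

Atlas and Bravo and Comet and Delta together: Atlas ∪ Bravo ∪ Comet ∪ Delta = {X1, X2, X3, X4, X5, X6, X7, X8, X9, X10, X11} — every item is covered.
Only Bravo contains X3, so Bravo is forced; the remaining 7 items need at least 3 more blocks (each remaining block adds at most 3) — so at least 4 blocks are needed, and 4 is optimal.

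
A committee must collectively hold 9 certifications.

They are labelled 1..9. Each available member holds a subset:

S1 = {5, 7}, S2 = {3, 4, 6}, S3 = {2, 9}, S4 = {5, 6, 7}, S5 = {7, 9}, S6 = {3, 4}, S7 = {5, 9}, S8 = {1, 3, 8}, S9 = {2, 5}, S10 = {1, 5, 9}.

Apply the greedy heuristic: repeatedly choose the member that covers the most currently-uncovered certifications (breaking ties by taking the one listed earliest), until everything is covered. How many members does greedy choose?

5

Greedy: pick S2 (covers 3 new) → pick S10 (covers 3 new) → pick S1 (covers 1 new) → pick S3 (covers 1 new) → pick S8 (covers 1 new). Total picks: 5.
(The true minimum cover uses only 4 members, so greedy is not optimal here.)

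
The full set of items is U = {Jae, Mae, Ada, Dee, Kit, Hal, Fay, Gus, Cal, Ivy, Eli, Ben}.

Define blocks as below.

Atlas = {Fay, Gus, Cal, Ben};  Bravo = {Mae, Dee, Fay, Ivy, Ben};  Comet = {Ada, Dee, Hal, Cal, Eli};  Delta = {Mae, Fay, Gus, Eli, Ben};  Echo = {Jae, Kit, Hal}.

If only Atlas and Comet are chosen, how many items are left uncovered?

4

Union of Atlas, Comet = {Ada, Dee, Hal, Fay, Gus, Cal, Eli, Ben}.
Not covered: Jae, Mae, Kit, Ivy — 4 items.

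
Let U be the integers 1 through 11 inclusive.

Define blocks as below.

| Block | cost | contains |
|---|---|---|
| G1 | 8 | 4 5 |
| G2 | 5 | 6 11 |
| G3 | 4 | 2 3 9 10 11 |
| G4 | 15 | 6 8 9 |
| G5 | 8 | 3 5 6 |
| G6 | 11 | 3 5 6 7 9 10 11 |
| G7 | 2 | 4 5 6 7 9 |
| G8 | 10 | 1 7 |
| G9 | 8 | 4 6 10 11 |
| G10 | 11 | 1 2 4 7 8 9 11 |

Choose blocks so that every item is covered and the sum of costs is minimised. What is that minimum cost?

G3, G7, G10 together cover every item (G3 ∪ G7 ∪ G10 = {1, 2, 3, 4, 5, 6, 7, 8, 9, 10, 11}); total cost 4 + 2 + 11 = 17.
No covering selection has total cost below 17.

17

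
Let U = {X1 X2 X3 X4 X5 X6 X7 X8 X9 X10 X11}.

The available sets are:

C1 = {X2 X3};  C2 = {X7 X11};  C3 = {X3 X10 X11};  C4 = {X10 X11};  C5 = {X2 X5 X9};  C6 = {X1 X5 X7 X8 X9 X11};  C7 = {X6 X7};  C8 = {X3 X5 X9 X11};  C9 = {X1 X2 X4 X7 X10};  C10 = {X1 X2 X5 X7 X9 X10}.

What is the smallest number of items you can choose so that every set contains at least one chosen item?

H = {X2, X7, X11} meets every set (each contains at least one member of H), and |H| = 3.
The sets C3, C5, C7 are pairwise disjoint, so any hitting set needs a separate item for each — at least 3. Hence 3 is optimal.

3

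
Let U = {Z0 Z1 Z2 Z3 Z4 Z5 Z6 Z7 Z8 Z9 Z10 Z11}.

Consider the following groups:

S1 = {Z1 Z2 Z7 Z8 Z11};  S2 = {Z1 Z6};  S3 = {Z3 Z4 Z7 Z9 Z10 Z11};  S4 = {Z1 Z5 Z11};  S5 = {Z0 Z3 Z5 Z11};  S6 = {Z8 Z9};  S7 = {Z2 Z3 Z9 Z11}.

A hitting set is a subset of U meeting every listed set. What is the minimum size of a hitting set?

3

The 3 elements {Z1, Z9, Z11} hit every group.
The groups S2, S5, S6 are pairwise disjoint, so any hitting set needs a separate element for each — at least 3. Hence 3 is optimal.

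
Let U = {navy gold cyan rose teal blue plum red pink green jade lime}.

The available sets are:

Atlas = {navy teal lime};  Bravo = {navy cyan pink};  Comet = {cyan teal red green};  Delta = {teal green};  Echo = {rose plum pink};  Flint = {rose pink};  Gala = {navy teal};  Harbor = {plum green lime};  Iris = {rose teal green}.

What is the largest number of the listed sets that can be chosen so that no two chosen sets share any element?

Flint, Gala, Harbor are pairwise disjoint (Flint={rose,pink}; Gala={navy,teal}; Harbor={plum,green,lime}).
Every remaining set overlaps one of these, and no 4 of the listed sets are pairwise disjoint, so 3 is the maximum.

3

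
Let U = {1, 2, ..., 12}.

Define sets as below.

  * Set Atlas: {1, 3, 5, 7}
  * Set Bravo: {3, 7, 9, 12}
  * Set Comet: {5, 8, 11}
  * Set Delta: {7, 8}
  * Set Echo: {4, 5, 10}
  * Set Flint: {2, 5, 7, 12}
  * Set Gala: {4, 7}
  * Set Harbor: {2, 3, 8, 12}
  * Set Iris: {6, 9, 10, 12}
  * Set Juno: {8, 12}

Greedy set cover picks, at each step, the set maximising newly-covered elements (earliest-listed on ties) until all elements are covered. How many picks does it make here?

5

Greedy: pick Atlas (covers 4 new) → pick Iris (covers 4 new) → pick Comet (covers 2 new) → pick Echo (covers 1 new) → pick Flint (covers 1 new). Total picks: 5.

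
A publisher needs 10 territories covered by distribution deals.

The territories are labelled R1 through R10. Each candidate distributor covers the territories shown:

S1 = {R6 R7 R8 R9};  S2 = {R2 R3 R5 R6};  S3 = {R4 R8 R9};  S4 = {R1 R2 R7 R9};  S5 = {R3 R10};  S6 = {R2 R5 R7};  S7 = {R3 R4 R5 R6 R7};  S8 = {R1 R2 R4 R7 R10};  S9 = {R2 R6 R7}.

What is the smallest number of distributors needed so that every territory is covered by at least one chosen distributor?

3

S1 and S2 and S8 together: S1 ∪ S2 ∪ S8 = {R1, R2, R3, R4, R5, R6, R7, R8, R9, R10} — every territory is covered.
No 2 of the 9 distributors cover everything (all 36 combinations miss at least one territory), so 3 is optimal.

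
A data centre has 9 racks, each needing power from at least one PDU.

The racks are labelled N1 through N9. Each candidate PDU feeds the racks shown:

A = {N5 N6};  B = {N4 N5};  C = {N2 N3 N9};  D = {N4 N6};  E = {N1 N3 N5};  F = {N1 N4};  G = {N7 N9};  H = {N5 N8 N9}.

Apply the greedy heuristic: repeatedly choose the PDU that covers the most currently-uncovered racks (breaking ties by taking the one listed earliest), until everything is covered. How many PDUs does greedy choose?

Greedy: pick C (covers 3 new) → pick A (covers 2 new) → pick F (covers 2 new) → pick G (covers 1 new) → pick H (covers 1 new). Total picks: 5.

5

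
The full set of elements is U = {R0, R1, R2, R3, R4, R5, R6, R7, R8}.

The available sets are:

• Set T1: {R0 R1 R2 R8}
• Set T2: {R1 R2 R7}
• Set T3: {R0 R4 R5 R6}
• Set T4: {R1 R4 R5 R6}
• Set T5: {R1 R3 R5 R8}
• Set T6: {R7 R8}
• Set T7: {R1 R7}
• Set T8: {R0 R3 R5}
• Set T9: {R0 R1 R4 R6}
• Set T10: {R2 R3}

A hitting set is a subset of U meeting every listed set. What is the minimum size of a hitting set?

4

Take H = {R1, R3, R6, R7}. Each listed set contains at least one of these, so H is a hitting set of size 4.
No choice of 3 elements meets every set, so 4 is the minimum.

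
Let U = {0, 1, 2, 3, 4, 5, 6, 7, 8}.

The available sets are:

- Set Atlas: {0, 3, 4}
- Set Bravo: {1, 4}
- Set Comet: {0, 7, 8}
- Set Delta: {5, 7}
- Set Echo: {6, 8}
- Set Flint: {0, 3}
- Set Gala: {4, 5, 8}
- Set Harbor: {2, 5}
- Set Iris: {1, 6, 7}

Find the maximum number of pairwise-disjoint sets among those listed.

Bravo, Delta, Echo, Flint are pairwise disjoint (Bravo={1,4}; Delta={5,7}; Echo={6,8}; Flint={0,3}).
Every remaining set overlaps one of these, and no 5 of the listed sets are pairwise disjoint, so 4 is the maximum.

4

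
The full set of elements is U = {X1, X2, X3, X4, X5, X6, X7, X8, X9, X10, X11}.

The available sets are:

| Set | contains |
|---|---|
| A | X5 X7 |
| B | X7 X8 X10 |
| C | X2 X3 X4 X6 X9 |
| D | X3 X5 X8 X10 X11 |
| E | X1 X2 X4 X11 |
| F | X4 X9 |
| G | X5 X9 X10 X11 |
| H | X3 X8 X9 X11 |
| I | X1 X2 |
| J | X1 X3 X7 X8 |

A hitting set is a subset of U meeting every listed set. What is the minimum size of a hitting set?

4

T = {X1, X4, X5, X8} meets every set (each contains at least one member of T), and |T| = 4.
No choice of 3 elements meets every set, so 4 is the minimum.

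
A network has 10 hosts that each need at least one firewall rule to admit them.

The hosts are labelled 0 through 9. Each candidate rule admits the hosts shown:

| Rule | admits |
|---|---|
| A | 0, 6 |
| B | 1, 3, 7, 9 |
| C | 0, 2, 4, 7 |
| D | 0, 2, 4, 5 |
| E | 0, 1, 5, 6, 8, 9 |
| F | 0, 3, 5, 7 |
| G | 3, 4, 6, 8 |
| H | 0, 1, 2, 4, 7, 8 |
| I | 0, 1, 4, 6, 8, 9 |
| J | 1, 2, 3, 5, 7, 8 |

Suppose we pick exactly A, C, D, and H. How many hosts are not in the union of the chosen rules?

2

Union of A, C, D, H = {0, 1, 2, 4, 5, 6, 7, 8}.
Not covered: 3, 9 — 2 hosts.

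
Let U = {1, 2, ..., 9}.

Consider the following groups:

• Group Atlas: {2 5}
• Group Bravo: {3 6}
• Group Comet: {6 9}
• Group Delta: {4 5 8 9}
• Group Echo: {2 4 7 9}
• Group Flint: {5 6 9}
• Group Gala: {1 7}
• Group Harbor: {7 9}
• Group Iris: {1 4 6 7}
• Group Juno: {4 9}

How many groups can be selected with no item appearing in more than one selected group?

4

Atlas, Bravo, Gala, Juno are pairwise disjoint (Atlas={2,5}; Bravo={3,6}; Gala={1,7}; Juno={4,9}).
Every remaining group overlaps one of these, and no 5 of the listed groups are pairwise disjoint, so 4 is the maximum.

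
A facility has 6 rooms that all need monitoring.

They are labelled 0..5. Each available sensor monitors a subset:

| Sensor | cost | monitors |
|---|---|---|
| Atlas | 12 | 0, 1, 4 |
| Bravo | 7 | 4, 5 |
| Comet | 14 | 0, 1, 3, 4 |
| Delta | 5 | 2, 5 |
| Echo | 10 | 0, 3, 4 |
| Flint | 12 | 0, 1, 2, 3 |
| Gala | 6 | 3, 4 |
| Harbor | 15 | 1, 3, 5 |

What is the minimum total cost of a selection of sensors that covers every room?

19

Bravo, Flint together cover every room (Bravo ∪ Flint = {0, 1, 2, 3, 4, 5}); total cost 7 + 12 = 19.
The greedy pick Delta, Gala, Atlas costs 23; no covering selection beats 19.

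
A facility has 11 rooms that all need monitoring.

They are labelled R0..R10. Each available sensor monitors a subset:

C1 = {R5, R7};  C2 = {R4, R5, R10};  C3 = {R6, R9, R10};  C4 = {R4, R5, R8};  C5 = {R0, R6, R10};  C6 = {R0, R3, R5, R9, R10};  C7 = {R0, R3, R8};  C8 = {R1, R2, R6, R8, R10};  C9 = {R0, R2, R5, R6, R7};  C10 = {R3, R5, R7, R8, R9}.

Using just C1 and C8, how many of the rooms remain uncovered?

Union of C1, C8 = {R1, R2, R5, R6, R7, R8, R10}.
Not covered: R0, R3, R4, R9 — 4 rooms.

4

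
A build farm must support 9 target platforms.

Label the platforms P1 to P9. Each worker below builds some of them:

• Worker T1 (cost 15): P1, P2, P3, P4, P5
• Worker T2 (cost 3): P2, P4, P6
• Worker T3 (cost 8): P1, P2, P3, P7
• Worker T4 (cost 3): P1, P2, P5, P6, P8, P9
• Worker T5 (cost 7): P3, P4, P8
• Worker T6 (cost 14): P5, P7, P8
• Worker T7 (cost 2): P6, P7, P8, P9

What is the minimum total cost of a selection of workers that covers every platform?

T4, T5, T7 together cover every platform (T4 ∪ T5 ∪ T7 = {P1, P2, P3, P4, P5, P6, P7, P8, P9}); total cost 3 + 7 + 2 = 12.
The greedy pick T4, T7, T2, T5 costs 15; no covering selection beats 12.

12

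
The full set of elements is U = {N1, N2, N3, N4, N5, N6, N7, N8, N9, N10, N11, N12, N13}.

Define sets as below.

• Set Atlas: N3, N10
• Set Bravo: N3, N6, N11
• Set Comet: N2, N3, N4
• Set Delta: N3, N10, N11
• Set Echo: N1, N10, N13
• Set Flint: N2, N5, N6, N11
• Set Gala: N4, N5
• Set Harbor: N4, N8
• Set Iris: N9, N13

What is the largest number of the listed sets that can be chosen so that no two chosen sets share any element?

4

Atlas, Flint, Harbor, Iris are pairwise disjoint (Atlas={N3,N10}; Flint={N2,N5,N6,N11}; Harbor={N4,N8}; Iris={N9,N13}).
Every remaining set overlaps one of these, and no 5 of the listed sets are pairwise disjoint, so 4 is the maximum.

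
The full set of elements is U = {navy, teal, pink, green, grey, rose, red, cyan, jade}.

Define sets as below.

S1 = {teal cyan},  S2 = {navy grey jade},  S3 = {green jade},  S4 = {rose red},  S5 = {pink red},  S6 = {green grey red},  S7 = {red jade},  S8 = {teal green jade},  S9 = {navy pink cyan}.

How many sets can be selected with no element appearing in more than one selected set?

S1, S3, S5 are pairwise disjoint (S1={teal,cyan}; S3={green,jade}; S5={pink,red}).
Every remaining set overlaps one of these, and no 4 of the listed sets are pairwise disjoint, so 3 is the maximum.

3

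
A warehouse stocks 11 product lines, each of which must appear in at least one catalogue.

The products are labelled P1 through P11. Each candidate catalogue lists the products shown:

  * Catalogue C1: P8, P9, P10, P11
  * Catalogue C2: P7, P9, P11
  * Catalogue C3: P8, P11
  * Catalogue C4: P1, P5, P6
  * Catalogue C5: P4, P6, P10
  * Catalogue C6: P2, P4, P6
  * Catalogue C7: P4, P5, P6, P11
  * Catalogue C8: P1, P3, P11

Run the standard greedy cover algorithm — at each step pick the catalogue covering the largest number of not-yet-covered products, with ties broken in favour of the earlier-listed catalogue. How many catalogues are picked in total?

Greedy: pick C1 (covers 4 new) → pick C4 (covers 3 new) → pick C6 (covers 2 new) → pick C2 (covers 1 new) → pick C8 (covers 1 new). Total picks: 5.

5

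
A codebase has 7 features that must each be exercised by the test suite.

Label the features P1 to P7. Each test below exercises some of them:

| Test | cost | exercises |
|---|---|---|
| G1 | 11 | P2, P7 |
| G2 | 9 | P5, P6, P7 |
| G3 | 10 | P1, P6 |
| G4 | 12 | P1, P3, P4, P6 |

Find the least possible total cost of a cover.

G1, G2, G4 together cover every feature (G1 ∪ G2 ∪ G4 = {P1, P2, P3, P4, P5, P6, P7}); total cost 11 + 9 + 12 = 32.
No covering selection has total cost below 32.

32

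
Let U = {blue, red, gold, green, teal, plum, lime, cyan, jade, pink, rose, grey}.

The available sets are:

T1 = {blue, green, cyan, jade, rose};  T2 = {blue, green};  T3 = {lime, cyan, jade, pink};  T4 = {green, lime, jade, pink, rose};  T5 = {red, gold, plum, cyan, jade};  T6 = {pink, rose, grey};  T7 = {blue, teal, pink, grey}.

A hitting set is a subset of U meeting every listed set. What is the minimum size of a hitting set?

Take H = {green, jade, pink}. Each listed set contains at least one of these, so H is a hitting set of size 3.
The sets T2, T5, T6 are pairwise disjoint, so any hitting set needs a separate item for each — at least 3. Hence 3 is optimal.

3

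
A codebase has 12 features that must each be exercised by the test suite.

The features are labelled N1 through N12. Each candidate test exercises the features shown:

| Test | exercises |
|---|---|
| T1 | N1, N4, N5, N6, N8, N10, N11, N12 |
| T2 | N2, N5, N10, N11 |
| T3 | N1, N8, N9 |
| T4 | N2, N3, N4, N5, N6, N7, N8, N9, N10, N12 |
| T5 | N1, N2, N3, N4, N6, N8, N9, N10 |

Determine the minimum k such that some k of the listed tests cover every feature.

Take {T1, T4}. Their union is {N1, N2, N3, N4, N5, N6, N7, N8, N9, N10, N11, N12}, which is all 12 features.
No single test has all 12 features (the largest, T4, has 10), so 2 is optimal.

2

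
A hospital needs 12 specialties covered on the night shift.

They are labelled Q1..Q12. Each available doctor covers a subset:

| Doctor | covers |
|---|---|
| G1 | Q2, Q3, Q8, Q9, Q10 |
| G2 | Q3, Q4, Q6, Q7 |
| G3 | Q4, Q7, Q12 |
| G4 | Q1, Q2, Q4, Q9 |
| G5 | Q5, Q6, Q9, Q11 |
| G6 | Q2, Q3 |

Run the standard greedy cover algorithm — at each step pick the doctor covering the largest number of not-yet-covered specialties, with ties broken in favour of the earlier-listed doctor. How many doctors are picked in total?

Greedy: pick G1 (covers 5 new) → pick G2 (covers 3 new) → pick G5 (covers 2 new) → pick G3 (covers 1 new) → pick G4 (covers 1 new). Total picks: 5.
(The true minimum cover uses only 4 doctors, so greedy is not optimal here.)

5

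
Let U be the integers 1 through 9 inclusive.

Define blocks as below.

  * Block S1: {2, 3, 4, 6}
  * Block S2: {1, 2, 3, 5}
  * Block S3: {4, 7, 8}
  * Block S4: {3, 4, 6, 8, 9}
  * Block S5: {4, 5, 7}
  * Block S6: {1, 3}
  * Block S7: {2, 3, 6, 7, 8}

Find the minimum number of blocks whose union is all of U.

S2 and S4 and S5 together: S2 ∪ S4 ∪ S5 = {1, 2, 3, 4, 5, 6, 7, 8, 9} — every item is covered.
Only S4 contains 9, so S4 is forced; the remaining 4 items need at least 2 more blocks (each remaining block adds at most 3) — so at least 3 blocks are needed, and 3 is optimal.

3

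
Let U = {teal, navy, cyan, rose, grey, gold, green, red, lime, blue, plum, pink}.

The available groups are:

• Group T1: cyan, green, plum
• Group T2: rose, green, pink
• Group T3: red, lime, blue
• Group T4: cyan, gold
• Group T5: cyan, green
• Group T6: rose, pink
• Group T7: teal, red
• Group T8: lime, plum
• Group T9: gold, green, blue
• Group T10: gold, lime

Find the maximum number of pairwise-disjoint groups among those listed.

4

T4, T6, T7, T8 are pairwise disjoint (T4={cyan,gold}; T6={rose,pink}; T7={teal,red}; T8={lime,plum}).
Every remaining group overlaps one of these, and no 5 of the listed groups are pairwise disjoint, so 4 is the maximum.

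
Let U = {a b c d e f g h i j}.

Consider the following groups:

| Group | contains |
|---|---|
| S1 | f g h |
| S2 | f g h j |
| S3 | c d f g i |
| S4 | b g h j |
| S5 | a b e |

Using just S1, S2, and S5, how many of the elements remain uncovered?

Union of S1, S2, S5 = {a, b, e, f, g, h, j}.
Not covered: c, d, i — 3 elements.

3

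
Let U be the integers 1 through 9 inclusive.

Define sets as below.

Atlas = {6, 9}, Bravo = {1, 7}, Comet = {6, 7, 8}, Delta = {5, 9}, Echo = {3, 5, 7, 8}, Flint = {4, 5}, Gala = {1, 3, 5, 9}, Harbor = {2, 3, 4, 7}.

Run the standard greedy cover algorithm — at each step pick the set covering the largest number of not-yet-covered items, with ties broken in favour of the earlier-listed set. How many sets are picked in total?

4

Greedy: pick Echo (covers 4 new) → pick Atlas (covers 2 new) → pick Harbor (covers 2 new) → pick Bravo (covers 1 new). Total picks: 4.
(The true minimum cover uses only 3 sets, so greedy is not optimal here.)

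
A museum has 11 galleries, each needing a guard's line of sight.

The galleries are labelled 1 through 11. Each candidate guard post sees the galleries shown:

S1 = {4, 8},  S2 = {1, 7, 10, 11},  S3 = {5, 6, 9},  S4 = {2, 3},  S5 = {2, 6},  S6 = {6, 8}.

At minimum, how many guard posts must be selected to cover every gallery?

Take {S1, S2, S3, S4}. Their union is {1, 2, 3, 4, 5, 6, 7, 8, 9, 10, 11}, which is all 11 galleries.
Only S2 contains 1, so S2 is forced; the remaining 7 galleries need at least 3 more guard posts (each remaining guard post adds at most 3) — so at least 4 guard posts are needed, and 4 is optimal.

4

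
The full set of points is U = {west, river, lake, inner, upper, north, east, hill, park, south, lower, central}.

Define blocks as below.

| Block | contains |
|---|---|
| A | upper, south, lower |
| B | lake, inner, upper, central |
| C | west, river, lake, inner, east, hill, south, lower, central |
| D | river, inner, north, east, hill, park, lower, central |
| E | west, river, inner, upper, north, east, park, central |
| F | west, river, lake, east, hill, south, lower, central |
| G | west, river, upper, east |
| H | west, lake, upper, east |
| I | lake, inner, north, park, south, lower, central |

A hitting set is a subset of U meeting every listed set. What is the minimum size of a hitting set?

T = {upper, central} meets every block (each contains at least one member of T), and |T| = 2.
The blocks G, I are pairwise disjoint, so any hitting set needs a separate point for each — at least 2. Hence 2 is optimal.

2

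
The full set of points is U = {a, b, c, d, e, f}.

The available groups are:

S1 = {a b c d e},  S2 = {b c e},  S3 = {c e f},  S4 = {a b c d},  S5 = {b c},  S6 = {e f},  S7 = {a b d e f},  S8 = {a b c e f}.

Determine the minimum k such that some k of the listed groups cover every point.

Take {S3, S4}. Their union is {a, b, c, d, e, f}, which is all 6 points.
No single group has all 6 points (the largest, S1, has 5), so 2 is optimal.

2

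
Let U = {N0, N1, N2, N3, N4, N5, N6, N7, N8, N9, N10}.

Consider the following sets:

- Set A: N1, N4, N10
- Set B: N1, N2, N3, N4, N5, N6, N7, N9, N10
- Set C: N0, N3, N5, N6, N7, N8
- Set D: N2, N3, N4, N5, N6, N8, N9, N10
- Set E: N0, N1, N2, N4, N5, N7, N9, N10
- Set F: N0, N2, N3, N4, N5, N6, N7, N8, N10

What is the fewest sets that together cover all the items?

C and E together: C ∪ E = {N0, N1, N2, N3, N4, N5, N6, N7, N8, N9, N10} — every item is covered.
No single set has all 11 items (the largest, B, has 9), so 2 is optimal.

2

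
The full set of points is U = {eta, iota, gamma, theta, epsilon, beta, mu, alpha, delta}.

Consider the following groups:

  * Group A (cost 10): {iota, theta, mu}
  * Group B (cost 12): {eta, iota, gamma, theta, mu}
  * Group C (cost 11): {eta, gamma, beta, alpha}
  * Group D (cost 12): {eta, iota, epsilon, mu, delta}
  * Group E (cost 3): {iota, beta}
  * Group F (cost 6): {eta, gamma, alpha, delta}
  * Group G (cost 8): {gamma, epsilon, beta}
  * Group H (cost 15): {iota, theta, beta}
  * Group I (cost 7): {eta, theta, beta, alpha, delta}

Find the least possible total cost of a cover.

A, F, G together cover every point (A ∪ F ∪ G = {eta, iota, gamma, theta, epsilon, beta, mu, alpha, delta}); total cost 10 + 6 + 8 = 24.
The greedy pick I, E, G, A costs 28; no covering selection beats 24.

24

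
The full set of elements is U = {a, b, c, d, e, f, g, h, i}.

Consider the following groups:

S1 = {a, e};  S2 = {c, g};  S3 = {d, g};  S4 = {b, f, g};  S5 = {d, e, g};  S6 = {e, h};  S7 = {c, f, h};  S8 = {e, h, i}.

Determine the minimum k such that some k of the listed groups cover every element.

S1 and S2 and S3 and S4 and S8 together: S1 ∪ S2 ∪ S3 ∪ S4 ∪ S8 = {a, b, c, d, e, f, g, h, i} — every element is covered.
No 4 of the 8 groups cover everything (all 70 combinations miss at least one element), so 5 is optimal.

5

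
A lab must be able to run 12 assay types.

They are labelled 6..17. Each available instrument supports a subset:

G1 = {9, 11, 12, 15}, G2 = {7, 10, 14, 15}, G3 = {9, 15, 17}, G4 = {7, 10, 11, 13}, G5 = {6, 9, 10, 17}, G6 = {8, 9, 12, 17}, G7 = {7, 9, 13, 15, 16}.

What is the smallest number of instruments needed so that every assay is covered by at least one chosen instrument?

5

Take {G1, G2, G5, G6, G7}. Their union is {6, 7, 8, 9, 10, 11, 12, 13, 14, 15, 16, 17}, which is all 12 assays.
No 4 of the 7 instruments cover everything (all 35 combinations miss at least one assay), so 5 is optimal.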